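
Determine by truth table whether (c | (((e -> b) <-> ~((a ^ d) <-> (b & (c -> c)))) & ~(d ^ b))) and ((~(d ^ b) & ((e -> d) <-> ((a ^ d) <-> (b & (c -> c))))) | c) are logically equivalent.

  a   |   b   |   c   |   d   |   e   ||   φ   |   ψ  
False | False | False | False | False || False |  True
False | False | False | False |  True ||  True | False
False | False | False |  True | False || False | False
False | False | False |  True |  True || False | False
False | False |  True | False | False ||  True |  True
False | False |  True | False |  True ||  True |  True
False | False |  True |  True | False ||  True |  True
False | False |  True |  True |  True ||  True |  True
False |  True | False | False | False || False | False
False |  True | False | False |  True || False | False
False |  True | False |  True | False || False |  True
False |  True | False |  True |  True || False |  True
False |  True |  True | False | False ||  True |  True
False |  True |  True | False |  True ||  True |  True
False |  True |  True |  True | False ||  True |  True
False |  True |  True |  True |  True ||  True |  True
 True | False | False | False | False ||  True | False
 True | False | False | False |  True || False |  True
 True | False | False |  True | False || False | False
 True | False | False |  True |  True || False | False
 True | False |  True | False | False ||  True |  True
 True | False |  True | False |  True ||  True |  True
 True | False |  True |  True | False ||  True |  True
 True | False |  True |  True |  True ||  True |  True
 True |  True | False | False | False || False | False
 True |  True | False | False |  True || False | False
 True |  True | False |  True | False ||  True | False
 True |  True | False |  True |  True ||  True | False
 True |  True |  True | False | False ||  True |  True
 True |  True |  True | False |  True ||  True |  True
 True |  True |  True |  True | False ||  True |  True
 True |  True |  True |  True |  True ||  True |  True
The columns differ at a=False, b=False, c=False, d=False, e=False (φ=False, ψ=True), so they are not equivalent.

not equivalent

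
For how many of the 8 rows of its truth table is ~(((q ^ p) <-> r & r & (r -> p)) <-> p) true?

4

  p      q      r    |  (q ^ p)  (r -> p)  (r & r & (r -> p))    φ  
 True   True   True  |   False     True           True          True
 True   True  False  |   False     True          False         False
 True  False   True  |    True     True           True         False
 True  False  False  |    True     True          False          True
False   True   True  |    True    False          False         False
False   True  False  |    True     True          False         False
False  False   True  |   False    False          False          True
False  False  False  |   False     True          False          True
The formula is true on 4 of the 8 rows.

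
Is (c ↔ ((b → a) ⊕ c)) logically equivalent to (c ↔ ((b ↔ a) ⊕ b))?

not equivalent

a | b | c || φ | ψ
F | F | F || F | F
F | F | T || F | T
F | T | F || T | F
F | T | T || T | T
T | F | F || F | T
T | F | T || F | F
T | T | F || F | T
T | T | T || F | F
The columns differ at a=F, b=F, c=T (φ=F, ψ=T), so they are not equivalent.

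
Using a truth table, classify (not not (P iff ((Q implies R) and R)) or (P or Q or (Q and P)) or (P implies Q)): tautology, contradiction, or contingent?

P | Q | R || φ
1 | 1 | 1 || 1
1 | 1 | 0 || 1
1 | 0 | 1 || 1
1 | 0 | 0 || 1
0 | 1 | 1 || 1
0 | 1 | 0 || 1
0 | 0 | 1 || 1
0 | 0 | 0 || 1
Every row is 1, so the formula is a tautology.

tautology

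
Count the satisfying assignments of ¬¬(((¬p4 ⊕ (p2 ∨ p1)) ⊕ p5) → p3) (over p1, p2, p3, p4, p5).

p1 | p2 | p3 | p4 | p5 || φ
0  | 0  | 0  | 0  | 0  || 0
0  | 0  | 0  | 0  | 1  || 1
0  | 0  | 0  | 1  | 0  || 1
0  | 0  | 0  | 1  | 1  || 0
0  | 0  | 1  | 0  | 0  || 1
0  | 0  | 1  | 0  | 1  || 1
0  | 0  | 1  | 1  | 0  || 1
0  | 0  | 1  | 1  | 1  || 1
0  | 1  | 0  | 0  | 0  || 1
0  | 1  | 0  | 0  | 1  || 0
0  | 1  | 0  | 1  | 0  || 0
0  | 1  | 0  | 1  | 1  || 1
0  | 1  | 1  | 0  | 0  || 1
0  | 1  | 1  | 0  | 1  || 1
0  | 1  | 1  | 1  | 0  || 1
0  | 1  | 1  | 1  | 1  || 1
1  | 0  | 0  | 0  | 0  || 1
1  | 0  | 0  | 0  | 1  || 0
1  | 0  | 0  | 1  | 0  || 0
1  | 0  | 0  | 1  | 1  || 1
1  | 0  | 1  | 0  | 0  || 1
1  | 0  | 1  | 0  | 1  || 1
1  | 0  | 1  | 1  | 0  || 1
1  | 0  | 1  | 1  | 1  || 1
1  | 1  | 0  | 0  | 0  || 1
1  | 1  | 0  | 0  | 1  || 0
1  | 1  | 0  | 1  | 0  || 0
1  | 1  | 0  | 1  | 1  || 1
1  | 1  | 1  | 0  | 0  || 1
1  | 1  | 1  | 0  | 1  || 1
1  | 1  | 1  | 1  | 0  || 1
1  | 1  | 1  | 1  | 1  || 1
The formula is true on 24 of the 32 rows.

24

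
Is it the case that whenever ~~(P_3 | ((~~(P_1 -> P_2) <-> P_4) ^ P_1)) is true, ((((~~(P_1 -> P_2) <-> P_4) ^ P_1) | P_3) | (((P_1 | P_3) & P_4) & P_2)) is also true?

yes

P_1 | P_2 | P_3 | P_4 || φ | ψ
 T  |  T  |  T  |  T  || T | T
 T  |  T  |  T  |  F  || T | T
 T  |  T  |  F  |  T  || F | T
 T  |  T  |  F  |  F  || T | T
 T  |  F  |  T  |  T  || T | T
 T  |  F  |  T  |  F  || T | T
 T  |  F  |  F  |  T  || T | T
 T  |  F  |  F  |  F  || F | F
 F  |  T  |  T  |  T  || T | T
 F  |  T  |  T  |  F  || T | T
 F  |  T  |  F  |  T  || T | T
 F  |  T  |  F  |  F  || F | F
 F  |  F  |  T  |  T  || T | T
 F  |  F  |  T  |  F  || T | T
 F  |  F  |  F  |  T  || T | T
 F  |  F  |  F  |  F  || F | F
In every row where φ is true, ψ is also true, so φ ⊨ ψ.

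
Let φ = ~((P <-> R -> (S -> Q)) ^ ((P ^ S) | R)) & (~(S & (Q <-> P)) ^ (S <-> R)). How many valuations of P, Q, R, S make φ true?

P | Q | R | S || φ
T | T | T | T || T
T | T | T | F || T
T | T | F | T || F
T | T | F | F || F
T | F | T | T || F
T | F | T | F || T
T | F | F | T || F
T | F | F | F || F
F | T | T | T || F
F | T | T | F || F
F | T | F | T || F
F | T | F | F || F
F | F | T | T || T
F | F | T | F || F
F | F | F | T || F
F | F | F | F || F
The formula is true on 4 of the 16 rows.

4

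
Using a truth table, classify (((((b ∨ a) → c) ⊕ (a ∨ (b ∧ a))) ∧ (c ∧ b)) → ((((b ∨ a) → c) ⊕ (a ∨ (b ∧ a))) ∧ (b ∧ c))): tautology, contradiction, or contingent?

a | b | c || (b ∨ a) | ((b ∨ a) → c) | (b ∧ a) | (a ∨ (b ∧ a)) | (c ∧ b) | (b ∧ c) | φ
1 | 1 | 1 ||    1    |       1       |    1    |       1       |    1    |    1    | 1
1 | 1 | 0 ||    1    |       0       |    1    |       1       |    0    |    0    | 1
1 | 0 | 1 ||    1    |       1       |    0    |       1       |    0    |    0    | 1
1 | 0 | 0 ||    1    |       0       |    0    |       1       |    0    |    0    | 1
0 | 1 | 1 ||    1    |       1       |    0    |       0       |    1    |    1    | 1
0 | 1 | 0 ||    1    |       0       |    0    |       0       |    0    |    0    | 1
0 | 0 | 1 ||    0    |       1       |    0    |       0       |    0    |    0    | 1
0 | 0 | 0 ||    0    |       1       |    0    |       0       |    0    |    0    | 1
Every row is 1, so the formula is a tautology.

tautology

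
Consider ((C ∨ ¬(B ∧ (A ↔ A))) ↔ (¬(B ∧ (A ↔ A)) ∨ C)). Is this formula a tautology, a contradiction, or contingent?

tautology

A | B | C | φ
- | - | - | -
0 | 0 | 0 | 1
0 | 0 | 1 | 1
0 | 1 | 0 | 1
0 | 1 | 1 | 1
1 | 0 | 0 | 1
1 | 0 | 1 | 1
1 | 1 | 0 | 1
1 | 1 | 1 | 1
Every row is 1, so the formula is a tautology.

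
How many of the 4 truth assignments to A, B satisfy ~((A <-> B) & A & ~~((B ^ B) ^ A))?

3

A | B | φ
- | - | -
F | F | T
F | T | T
T | F | T
T | T | F
The formula is true on 3 of the 4 rows.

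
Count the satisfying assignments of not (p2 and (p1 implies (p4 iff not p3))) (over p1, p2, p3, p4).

10

  p1  |   p2  |   p3  |   p4  | not p3 | (p4 iff not p3) | (p1 implies (p4 iff not p3)) |   φ  
----- | ----- | ----- | ----- | ------ | --------------- | ---------------------------- | -----
 True |  True |  True |  True | False  |      False      |            False             |  True
 True |  True |  True | False | False  |       True      |             True             | False
 True |  True | False |  True |  True  |       True      |             True             | False
 True |  True | False | False |  True  |      False      |            False             |  True
 True | False |  True |  True | False  |      False      |            False             |  True
 True | False |  True | False | False  |       True      |             True             |  True
 True | False | False |  True |  True  |       True      |             True             |  True
 True | False | False | False |  True  |      False      |            False             |  True
False |  True |  True |  True | False  |      False      |             True             | False
False |  True |  True | False | False  |       True      |             True             | False
False |  True | False |  True |  True  |       True      |             True             | False
False |  True | False | False |  True  |      False      |             True             | False
False | False |  True |  True | False  |      False      |             True             |  True
False | False |  True | False | False  |       True      |             True             |  True
False | False | False |  True |  True  |       True      |             True             |  True
False | False | False | False |  True  |      False      |             True             |  True
The formula is true on 10 of the 16 rows.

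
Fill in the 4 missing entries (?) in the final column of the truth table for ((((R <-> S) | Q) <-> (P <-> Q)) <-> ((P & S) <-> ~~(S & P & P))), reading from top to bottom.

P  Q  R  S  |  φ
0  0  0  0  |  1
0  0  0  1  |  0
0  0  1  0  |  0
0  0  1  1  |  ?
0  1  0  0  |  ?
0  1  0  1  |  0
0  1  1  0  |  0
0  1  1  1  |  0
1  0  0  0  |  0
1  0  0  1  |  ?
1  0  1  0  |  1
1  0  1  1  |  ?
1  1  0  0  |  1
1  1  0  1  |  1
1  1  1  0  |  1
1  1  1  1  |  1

1, 0, 1, 0

Row P=0, Q=0, R=1, S=1: (((R <-> S) | Q) <-> (P <-> Q)) = 1, ((P & S) <-> ~~(S & P & P)) = 1, so the formula = 1.
Row P=0, Q=1, R=0, S=0: (((R <-> S) | Q) <-> (P <-> Q)) = 0, ((P & S) <-> ~~(S & P & P)) = 1, so the formula = 0.
Row P=1, Q=0, R=0, S=1: (((R <-> S) | Q) <-> (P <-> Q)) = 1, ((P & S) <-> ~~(S & P & P)) = 1, so the formula = 1.
Row P=1, Q=0, R=1, S=1: (((R <-> S) | Q) <-> (P <-> Q)) = 0, ((P & S) <-> ~~(S & P & P)) = 1, so the formula = 0.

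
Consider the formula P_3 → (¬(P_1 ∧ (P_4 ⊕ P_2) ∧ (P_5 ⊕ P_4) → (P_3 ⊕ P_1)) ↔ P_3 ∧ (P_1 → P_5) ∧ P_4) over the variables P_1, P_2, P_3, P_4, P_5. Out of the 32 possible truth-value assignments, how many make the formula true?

 P_1  |  P_2  |  P_3  |  P_4  |  P_5  ||   φ  
 True |  True |  True |  True |  True || False
 True |  True |  True |  True | False ||  True
 True |  True |  True | False |  True || False
 True |  True |  True | False | False ||  True
 True |  True | False |  True |  True ||  True
 True |  True | False |  True | False ||  True
 True |  True | False | False |  True ||  True
 True |  True | False | False | False ||  True
 True | False |  True |  True |  True || False
 True | False |  True |  True | False || False
 True | False |  True | False |  True ||  True
 True | False |  True | False | False ||  True
 True | False | False |  True |  True ||  True
 True | False | False |  True | False ||  True
 True | False | False | False |  True ||  True
 True | False | False | False | False ||  True
False |  True |  True |  True |  True || False
False |  True |  True |  True | False || False
False |  True |  True | False |  True ||  True
False |  True |  True | False | False ||  True
False |  True | False |  True |  True ||  True
False |  True | False |  True | False ||  True
False |  True | False | False |  True ||  True
False |  True | False | False | False ||  True
False | False |  True |  True |  True || False
False | False |  True |  True | False || False
False | False |  True | False |  True ||  True
False | False |  True | False | False ||  True
False | False | False |  True |  True ||  True
False | False | False |  True | False ||  True
False | False | False | False |  True ||  True
False | False | False | False | False ||  True
The formula is true on 24 of the 32 rows.

24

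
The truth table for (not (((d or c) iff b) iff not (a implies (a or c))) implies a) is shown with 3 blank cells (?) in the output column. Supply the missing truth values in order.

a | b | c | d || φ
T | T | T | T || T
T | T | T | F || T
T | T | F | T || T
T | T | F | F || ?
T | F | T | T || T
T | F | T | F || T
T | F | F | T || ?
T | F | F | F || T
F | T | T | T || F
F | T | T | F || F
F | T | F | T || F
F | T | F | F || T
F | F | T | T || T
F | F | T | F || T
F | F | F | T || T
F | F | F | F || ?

Row a=T, b=T, c=F, d=F: not (((d or c) iff b) iff not (a implies (a or c))) = F, so the formula = T.
Row a=T, b=F, c=F, d=T: not (((d or c) iff b) iff not (a implies (a or c))) = F, so the formula = T.
Row a=F, b=F, c=F, d=F: not (((d or c) iff b) iff not (a implies (a or c))) = T, so the formula = F.

T, T, F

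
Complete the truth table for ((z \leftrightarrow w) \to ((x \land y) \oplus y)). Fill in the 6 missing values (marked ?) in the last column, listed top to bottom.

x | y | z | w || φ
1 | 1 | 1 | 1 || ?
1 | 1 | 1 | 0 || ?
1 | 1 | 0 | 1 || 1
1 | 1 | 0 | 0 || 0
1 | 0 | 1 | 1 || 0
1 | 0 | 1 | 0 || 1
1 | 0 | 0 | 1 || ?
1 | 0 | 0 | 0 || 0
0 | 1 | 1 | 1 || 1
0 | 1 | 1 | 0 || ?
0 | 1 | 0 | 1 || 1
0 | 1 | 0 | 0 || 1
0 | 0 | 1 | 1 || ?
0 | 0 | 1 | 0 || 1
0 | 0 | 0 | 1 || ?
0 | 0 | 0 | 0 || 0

Row x=1, y=1, z=1, w=1: (z \leftrightarrow w) = 1, ((x \land y) \oplus y) = 0, so the formula = 0.
Row x=1, y=1, z=1, w=0: (z \leftrightarrow w) = 0, ((x \land y) \oplus y) = 0, so the formula = 1.
Row x=1, y=0, z=0, w=1: (z \leftrightarrow w) = 0, ((x \land y) \oplus y) = 0, so the formula = 1.
Row x=0, y=1, z=1, w=0: (z \leftrightarrow w) = 0, ((x \land y) \oplus y) = 1, so the formula = 1.
Row x=0, y=0, z=1, w=1: (z \leftrightarrow w) = 1, ((x \land y) \oplus y) = 0, so the formula = 0.
Row x=0, y=0, z=0, w=1: (z \leftrightarrow w) = 0, ((x \land y) \oplus y) = 0, so the formula = 1.

0, 1, 1, 1, 0, 1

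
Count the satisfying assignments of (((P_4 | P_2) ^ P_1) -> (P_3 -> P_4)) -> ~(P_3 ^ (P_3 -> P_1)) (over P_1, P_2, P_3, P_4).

P_1 | P_2 | P_3 | P_4 || φ
 1  |  1  |  1  |  1  || 1
 1  |  1  |  1  |  0  || 1
 1  |  1  |  0  |  1  || 0
 1  |  1  |  0  |  0  || 0
 1  |  0  |  1  |  1  || 1
 1  |  0  |  1  |  0  || 1
 1  |  0  |  0  |  1  || 0
 1  |  0  |  0  |  0  || 0
 0  |  1  |  1  |  1  || 0
 0  |  1  |  1  |  0  || 1
 0  |  1  |  0  |  1  || 0
 0  |  1  |  0  |  0  || 0
 0  |  0  |  1  |  1  || 0
 0  |  0  |  1  |  0  || 0
 0  |  0  |  0  |  1  || 0
 0  |  0  |  0  |  0  || 0
The formula is true on 5 of the 16 rows.

5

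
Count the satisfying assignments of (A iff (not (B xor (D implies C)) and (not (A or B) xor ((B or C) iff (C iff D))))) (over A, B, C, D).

A | B | C | D || φ
F | F | F | F || T
F | F | F | T || T
F | F | T | F || T
F | F | T | T || T
F | T | F | F || F
F | T | F | T || T
F | T | T | F || T
F | T | T | T || F
T | F | F | F || F
T | F | F | T || T
T | F | T | F || F
T | F | T | T || F
T | T | F | F || T
T | T | F | T || F
T | T | T | F || F
T | T | T | T || T
The formula is true on 9 of the 16 rows.

9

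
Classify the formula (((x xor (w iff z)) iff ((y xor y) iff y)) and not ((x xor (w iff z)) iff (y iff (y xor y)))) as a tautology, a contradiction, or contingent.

x | y | z | w || φ
1 | 1 | 1 | 1 || 0
1 | 1 | 1 | 0 || 0
1 | 1 | 0 | 1 || 0
1 | 1 | 0 | 0 || 0
1 | 0 | 1 | 1 || 0
1 | 0 | 1 | 0 || 0
1 | 0 | 0 | 1 || 0
1 | 0 | 0 | 0 || 0
0 | 1 | 1 | 1 || 0
0 | 1 | 1 | 0 || 0
0 | 1 | 0 | 1 || 0
0 | 1 | 0 | 0 || 0
0 | 0 | 1 | 1 || 0
0 | 0 | 1 | 0 || 0
0 | 0 | 0 | 1 || 0
0 | 0 | 0 | 0 || 0
Every row is 0, so the formula is a contradiction.

contradiction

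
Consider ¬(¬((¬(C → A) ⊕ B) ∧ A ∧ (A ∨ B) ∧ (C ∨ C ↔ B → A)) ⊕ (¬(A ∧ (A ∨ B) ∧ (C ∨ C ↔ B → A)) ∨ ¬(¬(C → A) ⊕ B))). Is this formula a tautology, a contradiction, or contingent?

A  B  C  |  (C → A)  ¬(C → A)  (¬(C → A) ⊕ B)  (A ∨ B)  (C ∨ C)  (B → A)  ((C ∨ C) ↔ (B → A))  ¬(¬(C → A) ⊕ B)  φ
F  F  F  |     T        F            F            F        F        T              F                  T         T
F  F  T  |     F        T            T            F        T        T              T                  F         T
F  T  F  |     T        F            T            T        F        F              T                  F         T
F  T  T  |     F        T            F            T        T        F              F                  T         T
T  F  F  |     T        F            F            T        F        T              F                  T         T
T  F  T  |     T        F            F            T        T        T              T                  T         T
T  T  F  |     T        F            T            T        F        T              F                  F         T
T  T  T  |     T        F            T            T        T        T              T                  F         T
Every row is T, so the formula is a tautology.

tautology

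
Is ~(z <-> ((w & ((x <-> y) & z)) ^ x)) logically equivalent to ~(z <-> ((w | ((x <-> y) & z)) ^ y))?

not equivalent

x | y | z | w || φ | ψ
F | F | F | F || F | F
F | F | F | T || F | T
F | F | T | F || T | F
F | F | T | T || F | F
F | T | F | F || F | T
F | T | F | T || F | F
F | T | T | F || T | F
F | T | T | T || T | T
T | F | F | F || T | F
T | F | F | T || T | T
T | F | T | F || F | T
T | F | T | T || F | F
T | T | F | F || T | T
T | T | F | T || T | F
T | T | T | F || F | T
T | T | T | T || T | T
The columns differ at x=F, y=F, z=F, w=T (φ=F, ψ=T), so they are not equivalent.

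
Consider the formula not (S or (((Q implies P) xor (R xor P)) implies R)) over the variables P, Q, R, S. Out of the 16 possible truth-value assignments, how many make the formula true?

1

  P   |   Q   |   R   |   S   ||   φ  
False | False | False | False ||  True
False | False | False |  True || False
False | False |  True | False || False
False | False |  True |  True || False
False |  True | False | False || False
False |  True | False |  True || False
False |  True |  True | False || False
False |  True |  True |  True || False
 True | False | False | False || False
 True | False | False |  True || False
 True | False |  True | False || False
 True | False |  True |  True || False
 True |  True | False | False || False
 True |  True | False |  True || False
 True |  True |  True | False || False
 True |  True |  True |  True || False
The formula is true on 1 of the 16 rows.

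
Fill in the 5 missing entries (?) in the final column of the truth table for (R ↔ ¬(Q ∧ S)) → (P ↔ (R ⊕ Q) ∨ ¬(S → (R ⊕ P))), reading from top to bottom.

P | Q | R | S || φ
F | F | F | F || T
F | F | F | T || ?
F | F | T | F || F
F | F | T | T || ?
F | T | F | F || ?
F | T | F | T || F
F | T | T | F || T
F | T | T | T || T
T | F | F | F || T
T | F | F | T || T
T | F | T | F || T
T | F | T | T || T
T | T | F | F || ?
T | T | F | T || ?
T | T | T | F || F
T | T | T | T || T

T, F, T, T, T

Row P=F, Q=F, R=F, S=T: (R ↔ ¬(Q ∧ S)) = F, (P ↔ (R ⊕ Q) ∨ ¬(S → (R ⊕ P))) = F, so the formula = T.
Row P=F, Q=F, R=T, S=T: (R ↔ ¬(Q ∧ S)) = T, (P ↔ (R ⊕ Q) ∨ ¬(S → (R ⊕ P))) = F, so the formula = F.
Row P=F, Q=T, R=F, S=F: (R ↔ ¬(Q ∧ S)) = F, (P ↔ (R ⊕ Q) ∨ ¬(S → (R ⊕ P))) = F, so the formula = T.
Row P=T, Q=T, R=F, S=F: (R ↔ ¬(Q ∧ S)) = F, (P ↔ (R ⊕ Q) ∨ ¬(S → (R ⊕ P))) = T, so the formula = T.
Row P=T, Q=T, R=F, S=T: (R ↔ ¬(Q ∧ S)) = T, (P ↔ (R ⊕ Q) ∨ ¬(S → (R ⊕ P))) = T, so the formula = T.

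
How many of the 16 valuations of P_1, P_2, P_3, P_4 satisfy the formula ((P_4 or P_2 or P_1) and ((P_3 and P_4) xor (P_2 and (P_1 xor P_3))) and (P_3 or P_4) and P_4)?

4

P_1 | P_2 | P_3 | P_4 | (P_4 or P_2 or P_1) | (P_3 and P_4) | (P_1 xor P_3) | (P_2 and (P_1 xor P_3)) | (P_3 or P_4) | φ
--- | --- | --- | --- | ------------------- | ------------- | ------------- | ----------------------- | ------------ | -
 1  |  1  |  1  |  1  |          1          |       1       |       0       |            0            |      1       | 1
 1  |  1  |  1  |  0  |          1          |       0       |       0       |            0            |      1       | 0
 1  |  1  |  0  |  1  |          1          |       0       |       1       |            1            |      1       | 1
 1  |  1  |  0  |  0  |          1          |       0       |       1       |            1            |      0       | 0
 1  |  0  |  1  |  1  |          1          |       1       |       0       |            0            |      1       | 1
 1  |  0  |  1  |  0  |          1          |       0       |       0       |            0            |      1       | 0
 1  |  0  |  0  |  1  |          1          |       0       |       1       |            0            |      1       | 0
 1  |  0  |  0  |  0  |          1          |       0       |       1       |            0            |      0       | 0
 0  |  1  |  1  |  1  |          1          |       1       |       1       |            1            |      1       | 0
 0  |  1  |  1  |  0  |          1          |       0       |       1       |            1            |      1       | 0
 0  |  1  |  0  |  1  |          1          |       0       |       0       |            0            |      1       | 0
 0  |  1  |  0  |  0  |          1          |       0       |       0       |            0            |      0       | 0
 0  |  0  |  1  |  1  |          1          |       1       |       1       |            0            |      1       | 1
 0  |  0  |  1  |  0  |          0          |       0       |       1       |            0            |      1       | 0
 0  |  0  |  0  |  1  |          1          |       0       |       0       |            0            |      1       | 0
 0  |  0  |  0  |  0  |          0          |       0       |       0       |            0            |      0       | 0
The formula is true on 4 of the 16 rows.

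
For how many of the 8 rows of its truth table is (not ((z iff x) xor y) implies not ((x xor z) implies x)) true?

x  y  z  |  (z iff x)  ((z iff x) xor y)  not ((z iff x) xor y)  (x xor z)  ((x xor z) implies x)  not ((x xor z) implies x)  φ
0  0  0  |      1              1                    0                0                1                        0              1
0  0  1  |      0              0                    1                1                0                        1              1
0  1  0  |      1              0                    1                0                1                        0              0
0  1  1  |      0              1                    0                1                0                        1              1
1  0  0  |      0              0                    1                1                1                        0              0
1  0  1  |      1              1                    0                0                1                        0              1
1  1  0  |      0              1                    0                1                1                        0              1
1  1  1  |      1              0                    1                0                1                        0              0
The formula is true on 5 of the 8 rows.

5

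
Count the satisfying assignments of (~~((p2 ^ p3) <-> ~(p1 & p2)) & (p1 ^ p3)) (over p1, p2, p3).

1

  p1  |   p2  |   p3  || (p2 ^ p3) | (p1 & p2) | ~(p1 & p2) | ((p2 ^ p3) <-> ~(p1 & p2)) | ~((p2 ^ p3) <-> ~(p1 & p2)) | ~~((p2 ^ p3) <-> ~(p1 & p2)) | (p1 ^ p3) |   φ  
 True |  True |  True ||   False   |    True   |   False    |            True            |            False            |             True             |   False   | False
 True |  True | False ||    True   |    True   |   False    |           False            |             True            |            False             |    True   | False
 True | False |  True ||    True   |   False   |    True    |            True            |            False            |             True             |   False   | False
 True | False | False ||   False   |   False   |    True    |           False            |             True            |            False             |    True   | False
False |  True |  True ||   False   |   False   |    True    |           False            |             True            |            False             |    True   | False
False |  True | False ||    True   |   False   |    True    |            True            |            False            |             True             |   False   | False
False | False |  True ||    True   |   False   |    True    |            True            |            False            |             True             |    True   |  True
False | False | False ||   False   |   False   |    True    |           False            |             True            |            False             |   False   | False
The formula is true on 1 of the 8 rows.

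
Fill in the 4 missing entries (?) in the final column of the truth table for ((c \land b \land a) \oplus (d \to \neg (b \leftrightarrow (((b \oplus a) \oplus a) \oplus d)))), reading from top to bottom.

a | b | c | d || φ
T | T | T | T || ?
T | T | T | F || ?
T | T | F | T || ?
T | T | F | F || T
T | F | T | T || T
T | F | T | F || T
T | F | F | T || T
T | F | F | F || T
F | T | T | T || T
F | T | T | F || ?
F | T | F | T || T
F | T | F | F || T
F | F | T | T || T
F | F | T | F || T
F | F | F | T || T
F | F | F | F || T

Row a=T, b=T, c=T, d=T: (c \land b \land a) = T, (d \to \neg (b \leftrightarrow (((b \oplus a) \oplus a) \oplus d))) = T, so the formula = F.
Row a=T, b=T, c=T, d=F: (c \land b \land a) = T, (d \to \neg (b \leftrightarrow (((b \oplus a) \oplus a) \oplus d))) = T, so the formula = F.
Row a=T, b=T, c=F, d=T: (c \land b \land a) = F, (d \to \neg (b \leftrightarrow (((b \oplus a) \oplus a) \oplus d))) = T, so the formula = T.
Row a=F, b=T, c=T, d=F: (c \land b \land a) = F, (d \to \neg (b \leftrightarrow (((b \oplus a) \oplus a) \oplus d))) = T, so the formula = T.

F, F, T, T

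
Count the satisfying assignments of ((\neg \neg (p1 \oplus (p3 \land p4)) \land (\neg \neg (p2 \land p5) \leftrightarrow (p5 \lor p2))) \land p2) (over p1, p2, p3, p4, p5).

p1 | p2 | p3 | p4 | p5 | φ
-- | -- | -- | -- | -- | -
F  | F  | F  | F  | F  | F
F  | F  | F  | F  | T  | F
F  | F  | F  | T  | F  | F
F  | F  | F  | T  | T  | F
F  | F  | T  | F  | F  | F
F  | F  | T  | F  | T  | F
F  | F  | T  | T  | F  | F
F  | F  | T  | T  | T  | F
F  | T  | F  | F  | F  | F
F  | T  | F  | F  | T  | F
F  | T  | F  | T  | F  | F
F  | T  | F  | T  | T  | F
F  | T  | T  | F  | F  | F
F  | T  | T  | F  | T  | F
F  | T  | T  | T  | F  | F
F  | T  | T  | T  | T  | T
T  | F  | F  | F  | F  | F
T  | F  | F  | F  | T  | F
T  | F  | F  | T  | F  | F
T  | F  | F  | T  | T  | F
T  | F  | T  | F  | F  | F
T  | F  | T  | F  | T  | F
T  | F  | T  | T  | F  | F
T  | F  | T  | T  | T  | F
T  | T  | F  | F  | F  | F
T  | T  | F  | F  | T  | T
T  | T  | F  | T  | F  | F
T  | T  | F  | T  | T  | T
T  | T  | T  | F  | F  | F
T  | T  | T  | F  | T  | T
T  | T  | T  | T  | F  | F
T  | T  | T  | T  | T  | F
The formula is true on 4 of the 32 rows.

4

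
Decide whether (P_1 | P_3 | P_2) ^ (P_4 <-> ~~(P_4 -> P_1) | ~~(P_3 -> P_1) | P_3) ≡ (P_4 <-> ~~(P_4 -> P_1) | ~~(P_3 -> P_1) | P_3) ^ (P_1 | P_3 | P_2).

equivalent

P_1  P_2  P_3  P_4  |  φ  ψ
 T    T    T    T   |  F  F
 T    T    T    F   |  T  T
 T    T    F    T   |  F  F
 T    T    F    F   |  T  T
 T    F    T    T   |  F  F
 T    F    T    F   |  T  T
 T    F    F    T   |  F  F
 T    F    F    F   |  T  T
 F    T    T    T   |  F  F
 F    T    T    F   |  T  T
 F    T    F    T   |  F  F
 F    T    F    F   |  T  T
 F    F    T    T   |  F  F
 F    F    T    F   |  T  T
 F    F    F    T   |  T  T
 F    F    F    F   |  F  F
The columns for φ and ψ agree on every row, so they are logically equivalent.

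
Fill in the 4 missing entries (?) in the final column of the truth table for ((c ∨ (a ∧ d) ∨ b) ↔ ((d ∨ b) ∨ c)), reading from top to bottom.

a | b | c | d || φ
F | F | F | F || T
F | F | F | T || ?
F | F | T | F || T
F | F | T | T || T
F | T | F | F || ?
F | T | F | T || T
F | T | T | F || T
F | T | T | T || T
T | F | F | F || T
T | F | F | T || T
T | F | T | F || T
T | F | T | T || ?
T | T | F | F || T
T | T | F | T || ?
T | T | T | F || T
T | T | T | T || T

Row a=F, b=F, c=F, d=T: (c ∨ (a ∧ d) ∨ b) = F, ((d ∨ b) ∨ c) = T, so the formula = F.
Row a=F, b=T, c=F, d=F: (c ∨ (a ∧ d) ∨ b) = T, ((d ∨ b) ∨ c) = T, so the formula = T.
Row a=T, b=F, c=T, d=T: (c ∨ (a ∧ d) ∨ b) = T, ((d ∨ b) ∨ c) = T, so the formula = T.
Row a=T, b=T, c=F, d=T: (c ∨ (a ∧ d) ∨ b) = T, ((d ∨ b) ∨ c) = T, so the formula = T.

F, T, T, T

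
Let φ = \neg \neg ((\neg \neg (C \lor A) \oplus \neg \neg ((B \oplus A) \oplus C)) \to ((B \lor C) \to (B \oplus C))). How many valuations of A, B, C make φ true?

A | B | C | φ
- | - | - | -
F | F | F | T
F | F | T | T
F | T | F | T
F | T | T | F
T | F | F | T
T | F | T | T
T | T | F | T
T | T | T | T
The formula is true on 7 of the 8 rows.

7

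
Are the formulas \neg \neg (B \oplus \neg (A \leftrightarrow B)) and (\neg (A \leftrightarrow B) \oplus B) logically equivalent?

A | B || φ | ψ
1 | 1 || 1 | 1
1 | 0 || 1 | 1
0 | 1 || 0 | 0
0 | 0 || 0 | 0
The columns for φ and ψ agree on every row, so they are logically equivalent.

equivalent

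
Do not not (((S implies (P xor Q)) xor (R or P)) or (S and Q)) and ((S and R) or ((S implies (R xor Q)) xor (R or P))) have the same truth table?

not equivalent

P | Q | R | S || φ | ψ
1 | 1 | 1 | 1 || 1 | 1
1 | 1 | 1 | 0 || 0 | 0
1 | 1 | 0 | 1 || 1 | 0
1 | 1 | 0 | 0 || 0 | 0
1 | 0 | 1 | 1 || 0 | 1
1 | 0 | 1 | 0 || 0 | 0
1 | 0 | 0 | 1 || 0 | 1
1 | 0 | 0 | 0 || 0 | 0
0 | 1 | 1 | 1 || 1 | 1
0 | 1 | 1 | 0 || 0 | 0
0 | 1 | 0 | 1 || 1 | 1
0 | 1 | 0 | 0 || 1 | 1
0 | 0 | 1 | 1 || 1 | 1
0 | 0 | 1 | 0 || 0 | 0
0 | 0 | 0 | 1 || 0 | 0
0 | 0 | 0 | 0 || 1 | 1
The columns differ at P=1, Q=1, R=0, S=1 (φ=1, ψ=0), so they are not equivalent.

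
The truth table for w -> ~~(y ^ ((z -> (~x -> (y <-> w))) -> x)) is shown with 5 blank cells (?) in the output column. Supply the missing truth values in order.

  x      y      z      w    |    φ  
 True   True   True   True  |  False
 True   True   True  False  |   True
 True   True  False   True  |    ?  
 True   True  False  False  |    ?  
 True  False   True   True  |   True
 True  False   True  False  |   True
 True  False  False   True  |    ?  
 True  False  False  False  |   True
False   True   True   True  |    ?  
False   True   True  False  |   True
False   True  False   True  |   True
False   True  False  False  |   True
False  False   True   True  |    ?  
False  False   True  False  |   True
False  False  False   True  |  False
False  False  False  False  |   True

Row x=True, y=True, z=False, w=True: ~~(y ^ ((z -> (~x -> (y <-> w))) -> x)) = False, so the formula = False.
Row x=True, y=True, z=False, w=False: ~~(y ^ ((z -> (~x -> (y <-> w))) -> x)) = False, so the formula = True.
Row x=True, y=False, z=False, w=True: ~~(y ^ ((z -> (~x -> (y <-> w))) -> x)) = True, so the formula = True.
Row x=False, y=True, z=True, w=True: ~~(y ^ ((z -> (~x -> (y <-> w))) -> x)) = True, so the formula = True.
Row x=False, y=False, z=True, w=True: ~~(y ^ ((z -> (~x -> (y <-> w))) -> x)) = True, so the formula = True.

False, True, True, True, True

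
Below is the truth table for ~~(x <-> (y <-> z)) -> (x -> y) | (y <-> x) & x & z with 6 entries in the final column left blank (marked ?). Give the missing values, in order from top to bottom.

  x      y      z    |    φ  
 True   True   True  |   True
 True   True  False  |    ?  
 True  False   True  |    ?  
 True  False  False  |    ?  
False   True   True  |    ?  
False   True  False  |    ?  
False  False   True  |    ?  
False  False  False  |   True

Row x=True, y=True, z=False: ~~(x <-> (y <-> z)) = False, ((x -> y) | (y <-> x) & x & z) = True, so the formula = True.
Row x=True, y=False, z=True: ~~(x <-> (y <-> z)) = False, ((x -> y) | (y <-> x) & x & z) = False, so the formula = True.
Row x=True, y=False, z=False: ~~(x <-> (y <-> z)) = True, ((x -> y) | (y <-> x) & x & z) = False, so the formula = False.
Row x=False, y=True, z=True: ~~(x <-> (y <-> z)) = False, ((x -> y) | (y <-> x) & x & z) = True, so the formula = True.
Row x=False, y=True, z=False: ~~(x <-> (y <-> z)) = True, ((x -> y) | (y <-> x) & x & z) = True, so the formula = True.
Row x=False, y=False, z=True: ~~(x <-> (y <-> z)) = True, ((x -> y) | (y <-> x) & x & z) = True, so the formula = True.

True, True, False, True, True, True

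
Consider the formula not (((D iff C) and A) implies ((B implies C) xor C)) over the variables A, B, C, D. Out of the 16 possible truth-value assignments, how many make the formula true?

3

A | B | C | D | (D iff C) | ((D iff C) and A) | (B implies C) | ((B implies C) xor C) | φ
- | - | - | - | --------- | ----------------- | ------------- | --------------------- | -
1 | 1 | 1 | 1 |     1     |         1         |       1       |           0           | 1
1 | 1 | 1 | 0 |     0     |         0         |       1       |           0           | 0
1 | 1 | 0 | 1 |     0     |         0         |       0       |           0           | 0
1 | 1 | 0 | 0 |     1     |         1         |       0       |           0           | 1
1 | 0 | 1 | 1 |     1     |         1         |       1       |           0           | 1
1 | 0 | 1 | 0 |     0     |         0         |       1       |           0           | 0
1 | 0 | 0 | 1 |     0     |         0         |       1       |           1           | 0
1 | 0 | 0 | 0 |     1     |         1         |       1       |           1           | 0
0 | 1 | 1 | 1 |     1     |         0         |       1       |           0           | 0
0 | 1 | 1 | 0 |     0     |         0         |       1       |           0           | 0
0 | 1 | 0 | 1 |     0     |         0         |       0       |           0           | 0
0 | 1 | 0 | 0 |     1     |         0         |       0       |           0           | 0
0 | 0 | 1 | 1 |     1     |         0         |       1       |           0           | 0
0 | 0 | 1 | 0 |     0     |         0         |       1       |           0           | 0
0 | 0 | 0 | 1 |     0     |         0         |       1       |           1           | 0
0 | 0 | 0 | 0 |     1     |         0         |       1       |           1           | 0
The formula is true on 3 of the 16 rows.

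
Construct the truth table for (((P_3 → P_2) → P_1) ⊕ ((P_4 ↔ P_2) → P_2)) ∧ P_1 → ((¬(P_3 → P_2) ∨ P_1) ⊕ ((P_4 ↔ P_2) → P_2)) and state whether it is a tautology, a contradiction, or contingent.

tautology

P_1 | P_2 | P_3 | P_4 | (P_3 → P_2) | ((P_3 → P_2) → P_1) | (P_4 ↔ P_2) | ((P_4 ↔ P_2) → P_2) | ¬(P_3 → P_2) | (¬(P_3 → P_2) ∨ P_1) | φ
--- | --- | --- | --- | ----------- | ------------------- | ----------- | ------------------- | ------------ | -------------------- | -
 T  |  T  |  T  |  T  |      T      |          T          |      T      |          T          |      F       |          T           | T
 T  |  T  |  T  |  F  |      T      |          T          |      F      |          T          |      F       |          T           | T
 T  |  T  |  F  |  T  |      T      |          T          |      T      |          T          |      F       |          T           | T
 T  |  T  |  F  |  F  |      T      |          T          |      F      |          T          |      F       |          T           | T
 T  |  F  |  T  |  T  |      F      |          T          |      F      |          T          |      T       |          T           | T
 T  |  F  |  T  |  F  |      F      |          T          |      T      |          F          |      T       |          T           | T
 T  |  F  |  F  |  T  |      T      |          T          |      F      |          T          |      F       |          T           | T
 T  |  F  |  F  |  F  |      T      |          T          |      T      |          F          |      F       |          T           | T
 F  |  T  |  T  |  T  |      T      |          F          |      T      |          T          |      F       |          F           | T
 F  |  T  |  T  |  F  |      T      |          F          |      F      |          T          |      F       |          F           | T
 F  |  T  |  F  |  T  |      T      |          F          |      T      |          T          |      F       |          F           | T
 F  |  T  |  F  |  F  |      T      |          F          |      F      |          T          |      F       |          F           | T
 F  |  F  |  T  |  T  |      F      |          T          |      F      |          T          |      T       |          T           | T
 F  |  F  |  T  |  F  |      F      |          T          |      T      |          F          |      T       |          T           | T
 F  |  F  |  F  |  T  |      T      |          F          |      F      |          T          |      F       |          F           | T
 F  |  F  |  F  |  F  |      T      |          F          |      T      |          F          |      F       |          F           | T
Every row is T, so the formula is a tautology.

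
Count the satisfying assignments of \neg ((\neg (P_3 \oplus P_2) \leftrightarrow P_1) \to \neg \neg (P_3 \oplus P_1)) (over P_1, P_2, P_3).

 P_1  |  P_2  |  P_3  ||   φ  
 True |  True |  True ||  True
 True |  True | False || False
 True | False |  True || False
 True | False | False || False
False |  True |  True || False
False |  True | False ||  True
False | False |  True || False
False | False | False || False
The formula is true on 2 of the 8 rows.

2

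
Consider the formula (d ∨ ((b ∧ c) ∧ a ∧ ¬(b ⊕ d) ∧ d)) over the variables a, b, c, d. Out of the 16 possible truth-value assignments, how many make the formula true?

8

a | b | c | d || (b ∧ c) | (b ⊕ d) | ¬(b ⊕ d) | ((b ∧ c) ∧ a ∧ ¬(b ⊕ d) ∧ d) | φ
F | F | F | F ||    F    |    F    |    T     |              F               | F
F | F | F | T ||    F    |    T    |    F     |              F               | T
F | F | T | F ||    F    |    F    |    T     |              F               | F
F | F | T | T ||    F    |    T    |    F     |              F               | T
F | T | F | F ||    F    |    T    |    F     |              F               | F
F | T | F | T ||    F    |    F    |    T     |              F               | T
F | T | T | F ||    T    |    T    |    F     |              F               | F
F | T | T | T ||    T    |    F    |    T     |              F               | T
T | F | F | F ||    F    |    F    |    T     |              F               | F
T | F | F | T ||    F    |    T    |    F     |              F               | T
T | F | T | F ||    F    |    F    |    T     |              F               | F
T | F | T | T ||    F    |    T    |    F     |              F               | T
T | T | F | F ||    F    |    T    |    F     |              F               | F
T | T | F | T ||    F    |    F    |    T     |              F               | T
T | T | T | F ||    T    |    T    |    F     |              F               | F
T | T | T | T ||    T    |    F    |    T     |              T               | T
The formula is true on 8 of the 16 rows.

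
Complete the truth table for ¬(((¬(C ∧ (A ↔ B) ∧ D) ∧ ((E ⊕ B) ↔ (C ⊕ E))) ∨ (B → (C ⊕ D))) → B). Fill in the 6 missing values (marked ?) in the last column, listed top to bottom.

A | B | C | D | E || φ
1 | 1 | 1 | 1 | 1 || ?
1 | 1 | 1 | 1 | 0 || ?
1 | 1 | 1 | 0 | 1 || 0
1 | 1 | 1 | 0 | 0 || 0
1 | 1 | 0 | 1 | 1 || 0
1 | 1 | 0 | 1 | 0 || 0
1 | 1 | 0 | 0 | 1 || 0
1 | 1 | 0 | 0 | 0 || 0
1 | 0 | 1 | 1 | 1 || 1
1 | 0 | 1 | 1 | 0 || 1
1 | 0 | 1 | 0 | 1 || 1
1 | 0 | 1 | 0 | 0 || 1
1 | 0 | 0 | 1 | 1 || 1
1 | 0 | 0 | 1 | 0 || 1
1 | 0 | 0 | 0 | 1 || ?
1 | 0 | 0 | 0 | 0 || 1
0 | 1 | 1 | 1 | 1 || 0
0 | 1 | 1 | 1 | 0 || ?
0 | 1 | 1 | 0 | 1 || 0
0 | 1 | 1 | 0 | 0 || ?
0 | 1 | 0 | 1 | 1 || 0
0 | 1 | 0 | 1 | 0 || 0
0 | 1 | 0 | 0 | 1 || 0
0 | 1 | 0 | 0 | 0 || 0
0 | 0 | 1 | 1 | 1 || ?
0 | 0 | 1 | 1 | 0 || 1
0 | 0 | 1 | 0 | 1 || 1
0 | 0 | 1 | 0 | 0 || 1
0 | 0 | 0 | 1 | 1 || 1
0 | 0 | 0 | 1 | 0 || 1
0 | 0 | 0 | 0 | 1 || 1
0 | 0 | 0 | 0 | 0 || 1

0, 0, 1, 0, 0, 1

Row A=1, B=1, C=1, D=1, E=1: ((¬(C ∧ (A ↔ B) ∧ D) ∧ ((E ⊕ B) ↔ (C ⊕ E))) ∨ (B → (C ⊕ D))) = 0, (((¬(C ∧ (A ↔ B) ∧ D) ∧ ((E ⊕ B) ↔ (C ⊕ E))) ∨ (B → (C ⊕ D))) → B) = 1, so the formula = 0.
Row A=1, B=1, C=1, D=1, E=0: ((¬(C ∧ (A ↔ B) ∧ D) ∧ ((E ⊕ B) ↔ (C ⊕ E))) ∨ (B → (C ⊕ D))) = 0, (((¬(C ∧ (A ↔ B) ∧ D) ∧ ((E ⊕ B) ↔ (C ⊕ E))) ∨ (B → (C ⊕ D))) → B) = 1, so the formula = 0.
Row A=1, B=0, C=0, D=0, E=1: ((¬(C ∧ (A ↔ B) ∧ D) ∧ ((E ⊕ B) ↔ (C ⊕ E))) ∨ (B → (C ⊕ D))) = 1, (((¬(C ∧ (A ↔ B) ∧ D) ∧ ((E ⊕ B) ↔ (C ⊕ E))) ∨ (B → (C ⊕ D))) → B) = 0, so the formula = 1.
Row A=0, B=1, C=1, D=1, E=0: ((¬(C ∧ (A ↔ B) ∧ D) ∧ ((E ⊕ B) ↔ (C ⊕ E))) ∨ (B → (C ⊕ D))) = 1, (((¬(C ∧ (A ↔ B) ∧ D) ∧ ((E ⊕ B) ↔ (C ⊕ E))) ∨ (B → (C ⊕ D))) → B) = 1, so the formula = 0.
Row A=0, B=1, C=1, D=0, E=0: ((¬(C ∧ (A ↔ B) ∧ D) ∧ ((E ⊕ B) ↔ (C ⊕ E))) ∨ (B → (C ⊕ D))) = 1, (((¬(C ∧ (A ↔ B) ∧ D) ∧ ((E ⊕ B) ↔ (C ⊕ E))) ∨ (B → (C ⊕ D))) → B) = 1, so the formula = 0.
Row A=0, B=0, C=1, D=1, E=1: ((¬(C ∧ (A ↔ B) ∧ D) ∧ ((E ⊕ B) ↔ (C ⊕ E))) ∨ (B → (C ⊕ D))) = 1, (((¬(C ∧ (A ↔ B) ∧ D) ∧ ((E ⊕ B) ↔ (C ⊕ E))) ∨ (B → (C ⊕ D))) → B) = 0, so the formula = 1.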